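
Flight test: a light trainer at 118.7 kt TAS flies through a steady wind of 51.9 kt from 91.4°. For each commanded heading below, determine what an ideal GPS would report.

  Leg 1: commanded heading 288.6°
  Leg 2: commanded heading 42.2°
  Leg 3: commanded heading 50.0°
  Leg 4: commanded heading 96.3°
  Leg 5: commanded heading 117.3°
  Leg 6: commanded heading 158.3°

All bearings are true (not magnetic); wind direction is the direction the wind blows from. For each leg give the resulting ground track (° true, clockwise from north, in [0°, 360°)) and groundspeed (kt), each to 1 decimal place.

Leg 1: heading 288.6°; drift -5.2° → track 283.4°, groundspeed 169.0 kt
Leg 2: heading 42.2°; drift -24.9° → track 17.3°, groundspeed 93.4 kt
Leg 3: heading 50.0°; drift -23.3° → track 26.7°, groundspeed 86.8 kt
Leg 4: heading 96.3°; drift +3.8° → track 100.1°, groundspeed 67.1 kt
Leg 5: heading 117.3°; drift +17.5° → track 134.8°, groundspeed 75.5 kt
Leg 6: heading 158.3°; drift +25.9° → track 184.2°, groundspeed 109.3 kt

Leg 1: track=283.4°, groundspeed=169.0 kt
Leg 2: track=17.3°, groundspeed=93.4 kt
Leg 3: track=26.7°, groundspeed=86.8 kt
Leg 4: track=100.1°, groundspeed=67.1 kt
Leg 5: track=134.8°, groundspeed=75.5 kt
Leg 6: track=184.2°, groundspeed=109.3 kt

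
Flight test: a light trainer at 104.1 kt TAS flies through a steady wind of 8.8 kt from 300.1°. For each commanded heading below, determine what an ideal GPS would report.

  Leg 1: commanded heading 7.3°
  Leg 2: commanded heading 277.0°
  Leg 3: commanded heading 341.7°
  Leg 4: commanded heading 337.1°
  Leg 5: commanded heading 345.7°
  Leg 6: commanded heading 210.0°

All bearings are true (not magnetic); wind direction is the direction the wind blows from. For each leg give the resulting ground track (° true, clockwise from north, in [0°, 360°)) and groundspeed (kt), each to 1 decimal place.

Leg 1: track=11.9°, groundspeed=101.0 kt
Leg 2: track=274.9°, groundspeed=96.1 kt
Leg 3: track=345.1°, groundspeed=97.7 kt
Leg 4: track=340.2°, groundspeed=97.2 kt
Leg 5: track=349.4°, groundspeed=98.1 kt
Leg 6: track=205.2°, groundspeed=104.5 kt

Leg 1: heading 7.3°; drift +4.6° → track 11.9°, groundspeed 101.0 kt
Leg 2: heading 277.0°; drift -2.1° → track 274.9°, groundspeed 96.1 kt
Leg 3: heading 341.7°; drift +3.4° → track 345.1°, groundspeed 97.7 kt
Leg 4: heading 337.1°; drift +3.1° → track 340.2°, groundspeed 97.2 kt
Leg 5: heading 345.7°; drift +3.7° → track 349.4°, groundspeed 98.1 kt
Leg 6: heading 210.0°; drift -4.8° → track 205.2°, groundspeed 104.5 kt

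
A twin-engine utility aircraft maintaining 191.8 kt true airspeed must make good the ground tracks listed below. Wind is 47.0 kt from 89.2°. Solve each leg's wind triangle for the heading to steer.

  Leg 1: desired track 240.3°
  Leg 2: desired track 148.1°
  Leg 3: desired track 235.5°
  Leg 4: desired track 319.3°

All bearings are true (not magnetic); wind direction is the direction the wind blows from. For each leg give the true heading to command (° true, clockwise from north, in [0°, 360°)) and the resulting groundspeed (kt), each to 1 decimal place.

Leg 1: desired track 240.3°; wind correction -6.8° → command heading 233.5°, groundspeed 231.6 kt
Leg 2: desired track 148.1°; wind correction -12.1° → command heading 136.0°, groundspeed 163.3 kt
Leg 3: desired track 235.5°; wind correction -7.8° → command heading 227.7°, groundspeed 229.1 kt
Leg 4: desired track 319.3°; wind correction +10.8° → command heading 330.1°, groundspeed 218.5 kt

Leg 1: heading=233.5°, groundspeed=231.6 kt
Leg 2: heading=136.0°, groundspeed=163.3 kt
Leg 3: heading=227.7°, groundspeed=229.1 kt
Leg 4: heading=330.1°, groundspeed=218.5 kt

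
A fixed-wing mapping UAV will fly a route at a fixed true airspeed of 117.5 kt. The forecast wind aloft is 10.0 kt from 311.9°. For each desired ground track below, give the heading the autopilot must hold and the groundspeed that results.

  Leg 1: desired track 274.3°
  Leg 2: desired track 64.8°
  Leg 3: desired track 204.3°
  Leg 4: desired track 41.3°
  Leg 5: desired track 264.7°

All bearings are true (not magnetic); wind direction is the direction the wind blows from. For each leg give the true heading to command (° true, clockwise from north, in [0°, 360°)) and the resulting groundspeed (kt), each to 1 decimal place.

Leg 1: desired track 274.3°; wind correction +3.0° → command heading 277.3°, groundspeed 109.4 kt
Leg 2: desired track 64.8°; wind correction -4.5° → command heading 60.3°, groundspeed 121.0 kt
Leg 3: desired track 204.3°; wind correction +4.7° → command heading 209.0°, groundspeed 120.1 kt
Leg 4: desired track 41.3°; wind correction -4.9° → command heading 36.4°, groundspeed 117.0 kt
Leg 5: desired track 264.7°; wind correction +3.6° → command heading 268.3°, groundspeed 110.5 kt

Leg 1: heading=277.3°, groundspeed=109.4 kt
Leg 2: heading=60.3°, groundspeed=121.0 kt
Leg 3: heading=209.0°, groundspeed=120.1 kt
Leg 4: heading=36.4°, groundspeed=117.0 kt
Leg 5: heading=268.3°, groundspeed=110.5 kt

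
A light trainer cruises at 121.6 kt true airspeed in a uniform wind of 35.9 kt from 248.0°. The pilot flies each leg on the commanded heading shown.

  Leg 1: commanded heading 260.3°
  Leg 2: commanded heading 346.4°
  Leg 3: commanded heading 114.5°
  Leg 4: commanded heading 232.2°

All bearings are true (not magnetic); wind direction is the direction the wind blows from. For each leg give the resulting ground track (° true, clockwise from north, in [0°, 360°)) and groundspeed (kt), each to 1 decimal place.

Leg 1: track=265.4°, groundspeed=86.9 kt
Leg 2: track=2.0°, groundspeed=131.7 kt
Leg 3: track=104.4°, groundspeed=148.6 kt
Leg 4: track=225.8°, groundspeed=87.6 kt

Leg 1: heading 260.3°; drift +5.1° → track 265.4°, groundspeed 86.9 kt
Leg 2: heading 346.4°; drift +15.6° → track 2.0°, groundspeed 131.7 kt
Leg 3: heading 114.5°; drift -10.1° → track 104.4°, groundspeed 148.6 kt
Leg 4: heading 232.2°; drift -6.4° → track 225.8°, groundspeed 87.6 kt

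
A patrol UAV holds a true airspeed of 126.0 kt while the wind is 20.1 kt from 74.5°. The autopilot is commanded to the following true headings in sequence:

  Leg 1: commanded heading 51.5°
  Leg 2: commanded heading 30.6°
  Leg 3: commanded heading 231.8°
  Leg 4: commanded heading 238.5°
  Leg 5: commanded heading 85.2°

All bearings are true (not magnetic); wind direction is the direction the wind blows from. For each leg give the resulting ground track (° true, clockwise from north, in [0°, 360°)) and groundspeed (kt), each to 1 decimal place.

Leg 1: heading 51.5°; drift -4.2° → track 47.3°, groundspeed 107.8 kt
Leg 2: heading 30.6°; drift -7.1° → track 23.5°, groundspeed 112.4 kt
Leg 3: heading 231.8°; drift +3.1° → track 234.9°, groundspeed 144.8 kt
Leg 4: heading 238.5°; drift +2.2° → track 240.7°, groundspeed 145.4 kt
Leg 5: heading 85.2°; drift +2.0° → track 87.2°, groundspeed 106.3 kt

Leg 1: track=47.3°, groundspeed=107.8 kt
Leg 2: track=23.5°, groundspeed=112.4 kt
Leg 3: track=234.9°, groundspeed=144.8 kt
Leg 4: track=240.7°, groundspeed=145.4 kt
Leg 5: track=87.2°, groundspeed=106.3 kt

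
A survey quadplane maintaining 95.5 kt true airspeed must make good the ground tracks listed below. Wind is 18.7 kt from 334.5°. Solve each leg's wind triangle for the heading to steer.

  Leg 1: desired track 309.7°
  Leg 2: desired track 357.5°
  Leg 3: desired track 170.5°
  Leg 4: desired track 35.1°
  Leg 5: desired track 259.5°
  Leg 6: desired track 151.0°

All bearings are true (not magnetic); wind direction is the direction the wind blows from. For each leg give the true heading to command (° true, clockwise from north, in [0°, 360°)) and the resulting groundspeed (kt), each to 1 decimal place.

Leg 1: heading=314.4°, groundspeed=78.2 kt
Leg 2: heading=353.1°, groundspeed=78.0 kt
Leg 3: heading=173.6°, groundspeed=113.3 kt
Leg 4: heading=25.3°, groundspeed=84.9 kt
Leg 5: heading=270.4°, groundspeed=88.9 kt
Leg 6: heading=150.3°, groundspeed=114.2 kt

Leg 1: desired track 309.7°; wind correction +4.7° → command heading 314.4°, groundspeed 78.2 kt
Leg 2: desired track 357.5°; wind correction -4.4° → command heading 353.1°, groundspeed 78.0 kt
Leg 3: desired track 170.5°; wind correction +3.1° → command heading 173.6°, groundspeed 113.3 kt
Leg 4: desired track 35.1°; wind correction -9.8° → command heading 25.3°, groundspeed 84.9 kt
Leg 5: desired track 259.5°; wind correction +10.9° → command heading 270.4°, groundspeed 88.9 kt
Leg 6: desired track 151.0°; wind correction -0.7° → command heading 150.3°, groundspeed 114.2 kt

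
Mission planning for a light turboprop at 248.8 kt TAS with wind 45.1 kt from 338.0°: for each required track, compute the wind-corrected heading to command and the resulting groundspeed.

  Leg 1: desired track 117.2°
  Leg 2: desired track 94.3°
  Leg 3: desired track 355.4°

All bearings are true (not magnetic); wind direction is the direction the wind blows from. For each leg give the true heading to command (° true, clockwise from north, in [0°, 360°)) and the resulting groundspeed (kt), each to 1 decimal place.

Leg 1: heading=110.4°, groundspeed=281.2 kt
Leg 2: heading=84.9°, groundspeed=265.5 kt
Leg 3: heading=352.3°, groundspeed=205.4 kt

Leg 1: desired track 117.2°; wind correction -6.8° → command heading 110.4°, groundspeed 281.2 kt
Leg 2: desired track 94.3°; wind correction -9.4° → command heading 84.9°, groundspeed 265.5 kt
Leg 3: desired track 355.4°; wind correction -3.1° → command heading 352.3°, groundspeed 205.4 kt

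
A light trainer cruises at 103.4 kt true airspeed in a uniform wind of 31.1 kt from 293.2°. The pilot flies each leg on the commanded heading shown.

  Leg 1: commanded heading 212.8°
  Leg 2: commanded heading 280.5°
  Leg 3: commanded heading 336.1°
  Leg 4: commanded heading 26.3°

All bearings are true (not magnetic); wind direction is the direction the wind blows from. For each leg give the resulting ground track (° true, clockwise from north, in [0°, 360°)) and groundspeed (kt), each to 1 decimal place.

Leg 1: track=195.5°, groundspeed=102.9 kt
Leg 2: track=275.2°, groundspeed=73.4 kt
Leg 3: track=350.8°, groundspeed=83.4 kt
Leg 4: track=42.8°, groundspeed=109.6 kt

Leg 1: heading 212.8°; drift -17.3° → track 195.5°, groundspeed 102.9 kt
Leg 2: heading 280.5°; drift -5.3° → track 275.2°, groundspeed 73.4 kt
Leg 3: heading 336.1°; drift +14.7° → track 350.8°, groundspeed 83.4 kt
Leg 4: heading 26.3°; drift +16.5° → track 42.8°, groundspeed 109.6 kt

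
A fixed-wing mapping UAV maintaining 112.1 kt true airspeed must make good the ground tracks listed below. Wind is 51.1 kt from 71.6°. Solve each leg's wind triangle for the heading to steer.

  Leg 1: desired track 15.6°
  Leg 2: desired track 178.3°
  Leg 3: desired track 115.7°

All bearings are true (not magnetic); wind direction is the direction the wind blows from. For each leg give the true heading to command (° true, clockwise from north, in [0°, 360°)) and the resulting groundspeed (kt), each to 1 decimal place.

Leg 1: desired track 15.6°; wind correction +22.2° → command heading 37.8°, groundspeed 75.2 kt
Leg 2: desired track 178.3°; wind correction -25.9° → command heading 152.4°, groundspeed 115.5 kt
Leg 3: desired track 115.7°; wind correction -18.5° → command heading 97.2°, groundspeed 69.6 kt

Leg 1: heading=37.8°, groundspeed=75.2 kt
Leg 2: heading=152.4°, groundspeed=115.5 kt
Leg 3: heading=97.2°, groundspeed=69.6 kt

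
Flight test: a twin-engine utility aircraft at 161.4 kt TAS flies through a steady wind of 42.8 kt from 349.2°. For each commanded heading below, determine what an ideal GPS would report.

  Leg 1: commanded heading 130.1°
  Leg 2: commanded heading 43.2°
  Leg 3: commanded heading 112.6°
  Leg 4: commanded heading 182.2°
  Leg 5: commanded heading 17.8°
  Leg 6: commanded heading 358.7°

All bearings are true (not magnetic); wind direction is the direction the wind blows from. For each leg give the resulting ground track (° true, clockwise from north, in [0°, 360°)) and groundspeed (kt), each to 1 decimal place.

Leg 1: heading 130.1°; drift +7.9° → track 138.0°, groundspeed 196.5 kt
Leg 2: heading 43.2°; drift +14.3° → track 57.5°, groundspeed 140.6 kt
Leg 3: heading 112.6°; drift +10.9° → track 123.5°, groundspeed 188.4 kt
Leg 4: heading 182.2°; drift -2.7° → track 179.5°, groundspeed 203.3 kt
Leg 5: heading 17.8°; drift +9.4° → track 27.2°, groundspeed 125.5 kt
Leg 6: heading 358.7°; drift +3.4° → track 2.1°, groundspeed 119.4 kt

Leg 1: track=138.0°, groundspeed=196.5 kt
Leg 2: track=57.5°, groundspeed=140.6 kt
Leg 3: track=123.5°, groundspeed=188.4 kt
Leg 4: track=179.5°, groundspeed=203.3 kt
Leg 5: track=27.2°, groundspeed=125.5 kt
Leg 6: track=2.1°, groundspeed=119.4 kt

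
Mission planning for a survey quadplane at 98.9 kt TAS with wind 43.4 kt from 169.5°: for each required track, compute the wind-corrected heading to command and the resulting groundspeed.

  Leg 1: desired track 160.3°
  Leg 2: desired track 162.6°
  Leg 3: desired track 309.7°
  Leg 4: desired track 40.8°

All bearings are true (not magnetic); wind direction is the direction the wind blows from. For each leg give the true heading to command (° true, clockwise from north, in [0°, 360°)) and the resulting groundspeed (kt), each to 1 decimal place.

Leg 1: heading=164.3°, groundspeed=55.8 kt
Leg 2: heading=165.6°, groundspeed=55.7 kt
Leg 3: heading=293.4°, groundspeed=128.3 kt
Leg 4: heading=60.8°, groundspeed=120.1 kt

Leg 1: desired track 160.3°; wind correction +4.0° → command heading 164.3°, groundspeed 55.8 kt
Leg 2: desired track 162.6°; wind correction +3.0° → command heading 165.6°, groundspeed 55.7 kt
Leg 3: desired track 309.7°; wind correction -16.3° → command heading 293.4°, groundspeed 128.3 kt
Leg 4: desired track 40.8°; wind correction +20.0° → command heading 60.8°, groundspeed 120.1 kt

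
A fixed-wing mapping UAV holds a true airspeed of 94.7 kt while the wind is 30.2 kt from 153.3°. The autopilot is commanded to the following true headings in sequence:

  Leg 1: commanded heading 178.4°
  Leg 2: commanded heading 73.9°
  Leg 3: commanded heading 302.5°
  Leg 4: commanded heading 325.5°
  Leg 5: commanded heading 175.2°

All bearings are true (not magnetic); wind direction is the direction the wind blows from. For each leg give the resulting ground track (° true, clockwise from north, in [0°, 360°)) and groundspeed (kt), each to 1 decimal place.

Leg 1: heading 178.4°; drift +10.8° → track 189.2°, groundspeed 68.6 kt
Leg 2: heading 73.9°; drift -18.4° → track 55.5°, groundspeed 94.0 kt
Leg 3: heading 302.5°; drift +7.3° → track 309.8°, groundspeed 121.6 kt
Leg 4: heading 325.5°; drift +1.9° → track 327.4°, groundspeed 124.7 kt
Leg 5: heading 175.2°; drift +9.6° → track 184.8°, groundspeed 67.6 kt

Leg 1: track=189.2°, groundspeed=68.6 kt
Leg 2: track=55.5°, groundspeed=94.0 kt
Leg 3: track=309.8°, groundspeed=121.6 kt
Leg 4: track=327.4°, groundspeed=124.7 kt
Leg 5: track=184.8°, groundspeed=67.6 kt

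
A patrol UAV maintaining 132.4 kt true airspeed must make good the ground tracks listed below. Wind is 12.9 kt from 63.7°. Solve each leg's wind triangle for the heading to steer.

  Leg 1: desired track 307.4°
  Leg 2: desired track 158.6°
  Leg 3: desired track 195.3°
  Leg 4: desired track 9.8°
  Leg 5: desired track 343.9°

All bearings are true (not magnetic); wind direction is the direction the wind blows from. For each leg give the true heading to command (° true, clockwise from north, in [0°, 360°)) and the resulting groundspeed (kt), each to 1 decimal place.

Leg 1: heading=312.4°, groundspeed=137.6 kt
Leg 2: heading=153.0°, groundspeed=132.9 kt
Leg 3: heading=191.1°, groundspeed=140.6 kt
Leg 4: heading=14.3°, groundspeed=124.4 kt
Leg 5: heading=349.4°, groundspeed=129.5 kt

Leg 1: desired track 307.4°; wind correction +5.0° → command heading 312.4°, groundspeed 137.6 kt
Leg 2: desired track 158.6°; wind correction -5.6° → command heading 153.0°, groundspeed 132.9 kt
Leg 3: desired track 195.3°; wind correction -4.2° → command heading 191.1°, groundspeed 140.6 kt
Leg 4: desired track 9.8°; wind correction +4.5° → command heading 14.3°, groundspeed 124.4 kt
Leg 5: desired track 343.9°; wind correction +5.5° → command heading 349.4°, groundspeed 129.5 kt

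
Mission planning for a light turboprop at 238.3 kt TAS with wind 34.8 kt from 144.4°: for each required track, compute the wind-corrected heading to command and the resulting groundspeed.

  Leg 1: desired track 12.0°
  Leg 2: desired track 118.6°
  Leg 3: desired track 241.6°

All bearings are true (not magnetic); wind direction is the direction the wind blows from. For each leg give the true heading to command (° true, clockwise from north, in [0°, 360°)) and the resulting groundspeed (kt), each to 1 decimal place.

Leg 1: heading=18.2°, groundspeed=260.4 kt
Leg 2: heading=122.2°, groundspeed=206.5 kt
Leg 3: heading=233.3°, groundspeed=240.1 kt

Leg 1: desired track 12.0°; wind correction +6.2° → command heading 18.2°, groundspeed 260.4 kt
Leg 2: desired track 118.6°; wind correction +3.6° → command heading 122.2°, groundspeed 206.5 kt
Leg 3: desired track 241.6°; wind correction -8.3° → command heading 233.3°, groundspeed 240.1 kt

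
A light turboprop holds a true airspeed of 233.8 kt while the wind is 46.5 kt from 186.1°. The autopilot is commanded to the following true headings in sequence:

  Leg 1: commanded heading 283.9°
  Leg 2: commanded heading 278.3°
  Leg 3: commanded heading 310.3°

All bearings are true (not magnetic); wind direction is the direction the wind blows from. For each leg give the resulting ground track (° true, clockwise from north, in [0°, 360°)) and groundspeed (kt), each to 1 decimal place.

Leg 1: track=294.8°, groundspeed=244.5 kt
Leg 2: track=289.5°, groundspeed=240.1 kt
Leg 3: track=318.7°, groundspeed=262.8 kt

Leg 1: heading 283.9°; drift +10.9° → track 294.8°, groundspeed 244.5 kt
Leg 2: heading 278.3°; drift +11.2° → track 289.5°, groundspeed 240.1 kt
Leg 3: heading 310.3°; drift +8.4° → track 318.7°, groundspeed 262.8 kt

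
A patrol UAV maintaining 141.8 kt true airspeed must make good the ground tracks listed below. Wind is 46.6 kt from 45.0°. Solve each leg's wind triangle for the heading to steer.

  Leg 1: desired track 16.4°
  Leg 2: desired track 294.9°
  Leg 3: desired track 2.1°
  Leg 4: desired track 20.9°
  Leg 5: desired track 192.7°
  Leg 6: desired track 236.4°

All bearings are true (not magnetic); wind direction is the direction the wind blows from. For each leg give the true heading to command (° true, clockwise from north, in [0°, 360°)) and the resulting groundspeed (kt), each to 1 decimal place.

Leg 1: heading=25.5°, groundspeed=99.1 kt
Leg 2: heading=312.9°, groundspeed=150.9 kt
Leg 3: heading=15.0°, groundspeed=104.1 kt
Leg 4: heading=28.6°, groundspeed=98.0 kt
Leg 5: heading=182.6°, groundspeed=179.0 kt
Leg 6: heading=240.1°, groundspeed=187.2 kt

Leg 1: desired track 16.4°; wind correction +9.1° → command heading 25.5°, groundspeed 99.1 kt
Leg 2: desired track 294.9°; wind correction +18.0° → command heading 312.9°, groundspeed 150.9 kt
Leg 3: desired track 2.1°; wind correction +12.9° → command heading 15.0°, groundspeed 104.1 kt
Leg 4: desired track 20.9°; wind correction +7.7° → command heading 28.6°, groundspeed 98.0 kt
Leg 5: desired track 192.7°; wind correction -10.1° → command heading 182.6°, groundspeed 179.0 kt
Leg 6: desired track 236.4°; wind correction +3.7° → command heading 240.1°, groundspeed 187.2 kt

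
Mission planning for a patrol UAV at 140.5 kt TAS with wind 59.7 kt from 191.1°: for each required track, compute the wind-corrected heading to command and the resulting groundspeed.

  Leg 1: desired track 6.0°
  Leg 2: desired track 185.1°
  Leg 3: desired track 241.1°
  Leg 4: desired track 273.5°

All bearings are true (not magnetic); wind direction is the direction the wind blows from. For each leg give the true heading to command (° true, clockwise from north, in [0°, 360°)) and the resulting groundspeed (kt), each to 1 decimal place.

Leg 1: desired track 6.0°; wind correction -2.2° → command heading 3.8°, groundspeed 199.9 kt
Leg 2: desired track 185.1°; wind correction +2.5° → command heading 187.6°, groundspeed 81.0 kt
Leg 3: desired track 241.1°; wind correction -19.0° → command heading 222.1°, groundspeed 94.5 kt
Leg 4: desired track 273.5°; wind correction -24.9° → command heading 248.6°, groundspeed 119.5 kt

Leg 1: heading=3.8°, groundspeed=199.9 kt
Leg 2: heading=187.6°, groundspeed=81.0 kt
Leg 3: heading=222.1°, groundspeed=94.5 kt
Leg 4: heading=248.6°, groundspeed=119.5 kt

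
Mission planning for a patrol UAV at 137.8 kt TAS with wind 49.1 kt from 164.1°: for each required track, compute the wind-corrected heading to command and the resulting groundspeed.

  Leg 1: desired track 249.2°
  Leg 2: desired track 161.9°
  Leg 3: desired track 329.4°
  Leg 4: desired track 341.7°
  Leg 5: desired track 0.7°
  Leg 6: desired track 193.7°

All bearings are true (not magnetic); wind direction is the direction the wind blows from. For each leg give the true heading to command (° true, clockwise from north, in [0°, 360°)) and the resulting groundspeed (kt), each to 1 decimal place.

Leg 1: heading=228.4°, groundspeed=124.6 kt
Leg 2: heading=162.7°, groundspeed=88.7 kt
Leg 3: heading=324.2°, groundspeed=184.7 kt
Leg 4: heading=340.8°, groundspeed=186.8 kt
Leg 5: heading=6.5°, groundspeed=184.1 kt
Leg 6: heading=183.6°, groundspeed=93.0 kt

Leg 1: desired track 249.2°; wind correction -20.8° → command heading 228.4°, groundspeed 124.6 kt
Leg 2: desired track 161.9°; wind correction +0.8° → command heading 162.7°, groundspeed 88.7 kt
Leg 3: desired track 329.4°; wind correction -5.2° → command heading 324.2°, groundspeed 184.7 kt
Leg 4: desired track 341.7°; wind correction -0.9° → command heading 340.8°, groundspeed 186.8 kt
Leg 5: desired track 0.7°; wind correction +5.8° → command heading 6.5°, groundspeed 184.1 kt
Leg 6: desired track 193.7°; wind correction -10.1° → command heading 183.6°, groundspeed 93.0 kt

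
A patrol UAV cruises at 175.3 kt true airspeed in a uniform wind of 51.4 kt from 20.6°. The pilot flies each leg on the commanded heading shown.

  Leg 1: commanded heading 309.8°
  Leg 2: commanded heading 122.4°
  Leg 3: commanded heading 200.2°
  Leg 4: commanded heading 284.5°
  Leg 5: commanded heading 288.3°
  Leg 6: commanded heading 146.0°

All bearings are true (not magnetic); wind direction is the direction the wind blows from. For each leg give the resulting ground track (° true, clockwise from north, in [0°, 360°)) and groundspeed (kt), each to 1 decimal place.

Leg 1: track=292.8°, groundspeed=165.7 kt
Leg 2: track=137.6°, groundspeed=192.5 kt
Leg 3: track=200.3°, groundspeed=226.7 kt
Leg 4: track=268.7°, groundspeed=187.8 kt
Leg 5: track=272.2°, groundspeed=184.6 kt
Leg 6: track=157.5°, groundspeed=209.3 kt

Leg 1: heading 309.8°; drift -17.0° → track 292.8°, groundspeed 165.7 kt
Leg 2: heading 122.4°; drift +15.2° → track 137.6°, groundspeed 192.5 kt
Leg 3: heading 200.2°; drift +0.1° → track 200.3°, groundspeed 226.7 kt
Leg 4: heading 284.5°; drift -15.8° → track 268.7°, groundspeed 187.8 kt
Leg 5: heading 288.3°; drift -16.1° → track 272.2°, groundspeed 184.6 kt
Leg 6: heading 146.0°; drift +11.5° → track 157.5°, groundspeed 209.3 kt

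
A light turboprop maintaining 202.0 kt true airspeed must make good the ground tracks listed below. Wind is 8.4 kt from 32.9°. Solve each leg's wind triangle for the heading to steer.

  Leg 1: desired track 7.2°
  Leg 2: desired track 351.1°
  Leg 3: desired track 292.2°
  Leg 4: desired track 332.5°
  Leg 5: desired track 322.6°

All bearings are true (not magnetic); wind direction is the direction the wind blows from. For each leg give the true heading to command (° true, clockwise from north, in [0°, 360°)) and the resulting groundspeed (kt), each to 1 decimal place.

Leg 1: desired track 7.2°; wind correction +1.0° → command heading 8.2°, groundspeed 194.4 kt
Leg 2: desired track 351.1°; wind correction +1.6° → command heading 352.7°, groundspeed 195.7 kt
Leg 3: desired track 292.2°; wind correction +2.3° → command heading 294.5°, groundspeed 203.4 kt
Leg 4: desired track 332.5°; wind correction +2.1° → command heading 334.6°, groundspeed 197.7 kt
Leg 5: desired track 322.6°; wind correction +2.2° → command heading 324.8°, groundspeed 199.0 kt

Leg 1: heading=8.2°, groundspeed=194.4 kt
Leg 2: heading=352.7°, groundspeed=195.7 kt
Leg 3: heading=294.5°, groundspeed=203.4 kt
Leg 4: heading=334.6°, groundspeed=197.7 kt
Leg 5: heading=324.8°, groundspeed=199.0 kt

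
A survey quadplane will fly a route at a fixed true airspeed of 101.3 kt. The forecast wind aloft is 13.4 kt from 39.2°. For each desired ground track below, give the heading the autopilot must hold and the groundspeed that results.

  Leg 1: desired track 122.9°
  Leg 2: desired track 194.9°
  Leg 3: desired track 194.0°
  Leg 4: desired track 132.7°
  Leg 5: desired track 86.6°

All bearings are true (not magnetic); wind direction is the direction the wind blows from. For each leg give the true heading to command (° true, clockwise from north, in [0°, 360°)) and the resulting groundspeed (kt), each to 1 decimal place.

Leg 1: desired track 122.9°; wind correction -7.6° → command heading 115.3°, groundspeed 99.0 kt
Leg 2: desired track 194.9°; wind correction -3.1° → command heading 191.8°, groundspeed 113.4 kt
Leg 3: desired track 194.0°; wind correction -3.2° → command heading 190.8°, groundspeed 113.3 kt
Leg 4: desired track 132.7°; wind correction -7.6° → command heading 125.1°, groundspeed 101.2 kt
Leg 5: desired track 86.6°; wind correction -5.6° → command heading 81.0°, groundspeed 91.7 kt

Leg 1: heading=115.3°, groundspeed=99.0 kt
Leg 2: heading=191.8°, groundspeed=113.4 kt
Leg 3: heading=190.8°, groundspeed=113.3 kt
Leg 4: heading=125.1°, groundspeed=101.2 kt
Leg 5: heading=81.0°, groundspeed=91.7 kt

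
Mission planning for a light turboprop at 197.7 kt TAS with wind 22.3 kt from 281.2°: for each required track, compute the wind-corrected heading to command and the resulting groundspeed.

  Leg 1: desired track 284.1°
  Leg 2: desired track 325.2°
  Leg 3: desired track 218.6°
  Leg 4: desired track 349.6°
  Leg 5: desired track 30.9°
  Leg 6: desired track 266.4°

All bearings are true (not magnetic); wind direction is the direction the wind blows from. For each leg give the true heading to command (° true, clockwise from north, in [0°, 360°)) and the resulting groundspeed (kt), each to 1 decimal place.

Leg 1: desired track 284.1°; wind correction -0.3° → command heading 283.8°, groundspeed 175.4 kt
Leg 2: desired track 325.2°; wind correction -4.5° → command heading 320.7°, groundspeed 181.1 kt
Leg 3: desired track 218.6°; wind correction +5.7° → command heading 224.3°, groundspeed 186.4 kt
Leg 4: desired track 349.6°; wind correction -6.0° → command heading 343.6°, groundspeed 188.4 kt
Leg 5: desired track 30.9°; wind correction -6.1° → command heading 24.8°, groundspeed 204.1 kt
Leg 6: desired track 266.4°; wind correction +1.7° → command heading 268.1°, groundspeed 176.1 kt

Leg 1: heading=283.8°, groundspeed=175.4 kt
Leg 2: heading=320.7°, groundspeed=181.1 kt
Leg 3: heading=224.3°, groundspeed=186.4 kt
Leg 4: heading=343.6°, groundspeed=188.4 kt
Leg 5: heading=24.8°, groundspeed=204.1 kt
Leg 6: heading=268.1°, groundspeed=176.1 kt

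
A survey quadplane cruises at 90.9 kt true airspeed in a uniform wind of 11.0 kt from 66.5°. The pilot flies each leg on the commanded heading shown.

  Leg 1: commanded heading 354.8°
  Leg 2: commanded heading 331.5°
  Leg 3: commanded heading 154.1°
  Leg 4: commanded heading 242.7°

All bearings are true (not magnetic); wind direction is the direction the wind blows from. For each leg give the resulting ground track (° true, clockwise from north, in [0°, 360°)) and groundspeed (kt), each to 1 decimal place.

Leg 1: heading 354.8°; drift -6.8° → track 348.0°, groundspeed 88.1 kt
Leg 2: heading 331.5°; drift -6.8° → track 324.7°, groundspeed 92.5 kt
Leg 3: heading 154.1°; drift +6.9° → track 161.0°, groundspeed 91.1 kt
Leg 4: heading 242.7°; drift +0.4° → track 243.1°, groundspeed 101.9 kt

Leg 1: track=348.0°, groundspeed=88.1 kt
Leg 2: track=324.7°, groundspeed=92.5 kt
Leg 3: track=161.0°, groundspeed=91.1 kt
Leg 4: track=243.1°, groundspeed=101.9 kt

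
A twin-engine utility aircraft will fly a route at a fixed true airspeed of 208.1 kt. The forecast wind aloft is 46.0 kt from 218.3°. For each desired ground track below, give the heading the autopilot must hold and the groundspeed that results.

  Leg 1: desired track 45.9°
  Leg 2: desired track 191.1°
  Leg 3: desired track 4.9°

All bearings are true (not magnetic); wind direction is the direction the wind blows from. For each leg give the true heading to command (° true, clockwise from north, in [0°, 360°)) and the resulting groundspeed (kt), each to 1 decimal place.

Leg 1: desired track 45.9°; wind correction +1.7° → command heading 47.6°, groundspeed 253.6 kt
Leg 2: desired track 191.1°; wind correction +5.8° → command heading 196.9°, groundspeed 166.1 kt
Leg 3: desired track 4.9°; wind correction -7.0° → command heading 357.9°, groundspeed 245.0 kt

Leg 1: heading=47.6°, groundspeed=253.6 kt
Leg 2: heading=196.9°, groundspeed=166.1 kt
Leg 3: heading=357.9°, groundspeed=245.0 kt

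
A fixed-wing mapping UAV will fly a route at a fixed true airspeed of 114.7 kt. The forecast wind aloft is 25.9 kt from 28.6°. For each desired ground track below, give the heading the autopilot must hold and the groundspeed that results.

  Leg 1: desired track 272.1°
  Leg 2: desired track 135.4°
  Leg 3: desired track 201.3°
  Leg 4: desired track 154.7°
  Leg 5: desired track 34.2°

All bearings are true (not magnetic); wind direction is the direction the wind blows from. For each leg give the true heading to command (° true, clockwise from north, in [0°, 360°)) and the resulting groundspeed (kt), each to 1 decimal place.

Leg 1: desired track 272.1°; wind correction +11.7° → command heading 283.8°, groundspeed 123.9 kt
Leg 2: desired track 135.4°; wind correction -12.5° → command heading 122.9°, groundspeed 119.5 kt
Leg 3: desired track 201.3°; wind correction -1.6° → command heading 199.7°, groundspeed 140.3 kt
Leg 4: desired track 154.7°; wind correction -10.5° → command heading 144.2°, groundspeed 128.0 kt
Leg 5: desired track 34.2°; wind correction -1.3° → command heading 32.9°, groundspeed 88.9 kt

Leg 1: heading=283.8°, groundspeed=123.9 kt
Leg 2: heading=122.9°, groundspeed=119.5 kt
Leg 3: heading=199.7°, groundspeed=140.3 kt
Leg 4: heading=144.2°, groundspeed=128.0 kt
Leg 5: heading=32.9°, groundspeed=88.9 kt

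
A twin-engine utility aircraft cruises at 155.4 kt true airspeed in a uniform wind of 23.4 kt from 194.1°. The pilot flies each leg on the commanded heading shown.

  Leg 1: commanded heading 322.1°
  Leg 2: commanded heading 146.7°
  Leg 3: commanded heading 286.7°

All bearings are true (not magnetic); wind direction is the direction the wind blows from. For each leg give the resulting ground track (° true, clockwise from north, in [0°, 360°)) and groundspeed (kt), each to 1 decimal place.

Leg 1: track=328.3°, groundspeed=170.8 kt
Leg 2: track=139.7°, groundspeed=140.6 kt
Leg 3: track=295.2°, groundspeed=158.2 kt

Leg 1: heading 322.1°; drift +6.2° → track 328.3°, groundspeed 170.8 kt
Leg 2: heading 146.7°; drift -7.0° → track 139.7°, groundspeed 140.6 kt
Leg 3: heading 286.7°; drift +8.5° → track 295.2°, groundspeed 158.2 kt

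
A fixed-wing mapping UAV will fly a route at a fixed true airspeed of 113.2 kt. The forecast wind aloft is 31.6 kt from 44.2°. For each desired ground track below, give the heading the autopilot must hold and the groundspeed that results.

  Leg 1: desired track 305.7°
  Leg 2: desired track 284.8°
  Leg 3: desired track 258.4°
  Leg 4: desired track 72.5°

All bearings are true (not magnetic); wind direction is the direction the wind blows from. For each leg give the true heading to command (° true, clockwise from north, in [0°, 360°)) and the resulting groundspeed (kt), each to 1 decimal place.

Leg 1: desired track 305.7°; wind correction +16.0° → command heading 321.7°, groundspeed 113.5 kt
Leg 2: desired track 284.8°; wind correction +14.1° → command heading 298.9°, groundspeed 125.3 kt
Leg 3: desired track 258.4°; wind correction +9.0° → command heading 267.4°, groundspeed 137.9 kt
Leg 4: desired track 72.5°; wind correction -7.6° → command heading 64.9°, groundspeed 84.4 kt

Leg 1: heading=321.7°, groundspeed=113.5 kt
Leg 2: heading=298.9°, groundspeed=125.3 kt
Leg 3: heading=267.4°, groundspeed=137.9 kt
Leg 4: heading=64.9°, groundspeed=84.4 kt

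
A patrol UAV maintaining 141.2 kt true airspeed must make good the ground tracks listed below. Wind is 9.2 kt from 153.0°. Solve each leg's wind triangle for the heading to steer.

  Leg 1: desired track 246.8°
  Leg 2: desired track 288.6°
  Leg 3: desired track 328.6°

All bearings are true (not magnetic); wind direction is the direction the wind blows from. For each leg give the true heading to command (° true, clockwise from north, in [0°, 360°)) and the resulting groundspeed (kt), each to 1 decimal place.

Leg 1: heading=243.1°, groundspeed=141.5 kt
Leg 2: heading=286.0°, groundspeed=147.6 kt
Leg 3: heading=328.3°, groundspeed=150.4 kt

Leg 1: desired track 246.8°; wind correction -3.7° → command heading 243.1°, groundspeed 141.5 kt
Leg 2: desired track 288.6°; wind correction -2.6° → command heading 286.0°, groundspeed 147.6 kt
Leg 3: desired track 328.6°; wind correction -0.3° → command heading 328.3°, groundspeed 150.4 kt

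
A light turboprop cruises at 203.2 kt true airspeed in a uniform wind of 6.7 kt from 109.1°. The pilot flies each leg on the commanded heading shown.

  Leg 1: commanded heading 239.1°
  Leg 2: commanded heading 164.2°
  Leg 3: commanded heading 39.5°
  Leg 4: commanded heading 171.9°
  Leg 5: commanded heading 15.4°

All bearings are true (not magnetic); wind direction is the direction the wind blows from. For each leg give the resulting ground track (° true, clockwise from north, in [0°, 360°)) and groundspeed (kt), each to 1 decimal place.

Leg 1: heading 239.1°; drift +1.4° → track 240.5°, groundspeed 207.6 kt
Leg 2: heading 164.2°; drift +1.6° → track 165.8°, groundspeed 199.4 kt
Leg 3: heading 39.5°; drift -1.8° → track 37.7°, groundspeed 201.0 kt
Leg 4: heading 171.9°; drift +1.7° → track 173.6°, groundspeed 200.2 kt
Leg 5: heading 15.4°; drift -1.9° → track 13.5°, groundspeed 203.7 kt

Leg 1: track=240.5°, groundspeed=207.6 kt
Leg 2: track=165.8°, groundspeed=199.4 kt
Leg 3: track=37.7°, groundspeed=201.0 kt
Leg 4: track=173.6°, groundspeed=200.2 kt
Leg 5: track=13.5°, groundspeed=203.7 kt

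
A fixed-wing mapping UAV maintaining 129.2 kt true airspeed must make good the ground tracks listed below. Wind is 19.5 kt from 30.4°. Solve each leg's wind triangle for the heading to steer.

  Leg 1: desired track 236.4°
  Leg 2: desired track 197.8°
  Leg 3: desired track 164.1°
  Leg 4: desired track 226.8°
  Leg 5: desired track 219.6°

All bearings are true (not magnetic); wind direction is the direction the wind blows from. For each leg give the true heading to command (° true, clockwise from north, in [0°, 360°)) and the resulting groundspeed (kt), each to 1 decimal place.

Leg 1: desired track 236.4°; wind correction +3.8° → command heading 240.2°, groundspeed 146.4 kt
Leg 2: desired track 197.8°; wind correction -1.9° → command heading 195.9°, groundspeed 148.2 kt
Leg 3: desired track 164.1°; wind correction -6.3° → command heading 157.8°, groundspeed 141.9 kt
Leg 4: desired track 226.8°; wind correction +2.4° → command heading 229.2°, groundspeed 147.8 kt
Leg 5: desired track 219.6°; wind correction +1.4° → command heading 221.0°, groundspeed 148.4 kt

Leg 1: heading=240.2°, groundspeed=146.4 kt
Leg 2: heading=195.9°, groundspeed=148.2 kt
Leg 3: heading=157.8°, groundspeed=141.9 kt
Leg 4: heading=229.2°, groundspeed=147.8 kt
Leg 5: heading=221.0°, groundspeed=148.4 kt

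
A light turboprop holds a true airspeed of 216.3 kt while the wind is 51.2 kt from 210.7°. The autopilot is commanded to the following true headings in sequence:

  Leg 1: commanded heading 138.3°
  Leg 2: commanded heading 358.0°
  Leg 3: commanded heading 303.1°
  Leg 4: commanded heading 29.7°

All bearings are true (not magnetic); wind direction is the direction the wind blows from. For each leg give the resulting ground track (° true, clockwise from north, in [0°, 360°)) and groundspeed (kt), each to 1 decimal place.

Leg 1: track=124.6°, groundspeed=206.7 kt
Leg 2: track=4.1°, groundspeed=260.9 kt
Leg 3: track=316.3°, groundspeed=224.4 kt
Leg 4: track=29.9°, groundspeed=267.5 kt

Leg 1: heading 138.3°; drift -13.7° → track 124.6°, groundspeed 206.7 kt
Leg 2: heading 358.0°; drift +6.1° → track 4.1°, groundspeed 260.9 kt
Leg 3: heading 303.1°; drift +13.2° → track 316.3°, groundspeed 224.4 kt
Leg 4: heading 29.7°; drift +0.2° → track 29.9°, groundspeed 267.5 kt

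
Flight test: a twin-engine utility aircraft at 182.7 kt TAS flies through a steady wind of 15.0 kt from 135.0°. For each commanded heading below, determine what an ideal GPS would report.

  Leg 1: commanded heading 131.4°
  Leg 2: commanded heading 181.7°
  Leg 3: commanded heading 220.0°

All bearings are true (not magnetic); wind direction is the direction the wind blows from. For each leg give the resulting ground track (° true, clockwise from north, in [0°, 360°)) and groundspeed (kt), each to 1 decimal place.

Leg 1: track=131.1°, groundspeed=167.7 kt
Leg 2: track=185.3°, groundspeed=172.8 kt
Leg 3: track=224.7°, groundspeed=182.0 kt

Leg 1: heading 131.4°; drift -0.3° → track 131.1°, groundspeed 167.7 kt
Leg 2: heading 181.7°; drift +3.6° → track 185.3°, groundspeed 172.8 kt
Leg 3: heading 220.0°; drift +4.7° → track 224.7°, groundspeed 182.0 kt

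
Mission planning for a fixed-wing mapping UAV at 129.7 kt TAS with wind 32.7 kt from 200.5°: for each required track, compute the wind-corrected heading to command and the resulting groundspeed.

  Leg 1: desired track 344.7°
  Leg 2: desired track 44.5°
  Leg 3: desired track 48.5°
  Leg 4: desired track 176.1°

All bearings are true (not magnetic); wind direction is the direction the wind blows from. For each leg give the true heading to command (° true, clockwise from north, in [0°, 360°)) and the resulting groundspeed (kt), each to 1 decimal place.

Leg 1: heading=336.2°, groundspeed=154.8 kt
Leg 2: heading=50.4°, groundspeed=158.9 kt
Leg 3: heading=55.3°, groundspeed=157.7 kt
Leg 4: heading=182.1°, groundspeed=99.2 kt

Leg 1: desired track 344.7°; wind correction -8.5° → command heading 336.2°, groundspeed 154.8 kt
Leg 2: desired track 44.5°; wind correction +5.9° → command heading 50.4°, groundspeed 158.9 kt
Leg 3: desired track 48.5°; wind correction +6.8° → command heading 55.3°, groundspeed 157.7 kt
Leg 4: desired track 176.1°; wind correction +6.0° → command heading 182.1°, groundspeed 99.2 kt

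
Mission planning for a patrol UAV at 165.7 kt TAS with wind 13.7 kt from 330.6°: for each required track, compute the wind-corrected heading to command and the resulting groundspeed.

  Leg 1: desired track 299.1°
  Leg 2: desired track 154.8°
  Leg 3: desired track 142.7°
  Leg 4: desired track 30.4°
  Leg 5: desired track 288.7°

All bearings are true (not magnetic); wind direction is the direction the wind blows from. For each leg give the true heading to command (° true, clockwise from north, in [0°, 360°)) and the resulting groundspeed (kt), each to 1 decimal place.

Leg 1: desired track 299.1°; wind correction +2.5° → command heading 301.6°, groundspeed 153.9 kt
Leg 2: desired track 154.8°; wind correction +0.3° → command heading 155.1°, groundspeed 179.4 kt
Leg 3: desired track 142.7°; wind correction -0.7° → command heading 142.0°, groundspeed 179.3 kt
Leg 4: desired track 30.4°; wind correction -4.1° → command heading 26.3°, groundspeed 158.4 kt
Leg 5: desired track 288.7°; wind correction +3.2° → command heading 291.9°, groundspeed 155.3 kt

Leg 1: heading=301.6°, groundspeed=153.9 kt
Leg 2: heading=155.1°, groundspeed=179.4 kt
Leg 3: heading=142.0°, groundspeed=179.3 kt
Leg 4: heading=26.3°, groundspeed=158.4 kt
Leg 5: heading=291.9°, groundspeed=155.3 kt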